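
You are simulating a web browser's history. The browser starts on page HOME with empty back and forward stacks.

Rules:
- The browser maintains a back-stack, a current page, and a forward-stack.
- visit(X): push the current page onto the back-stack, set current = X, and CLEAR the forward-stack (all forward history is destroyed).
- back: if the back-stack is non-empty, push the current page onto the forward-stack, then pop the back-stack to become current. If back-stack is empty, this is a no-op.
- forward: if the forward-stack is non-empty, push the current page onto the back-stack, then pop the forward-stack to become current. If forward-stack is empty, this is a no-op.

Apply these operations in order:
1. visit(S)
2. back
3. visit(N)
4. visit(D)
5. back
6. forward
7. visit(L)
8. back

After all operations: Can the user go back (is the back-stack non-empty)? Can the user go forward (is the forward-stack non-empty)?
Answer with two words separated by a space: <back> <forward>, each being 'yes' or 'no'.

After 1 (visit(S)): cur=S back=1 fwd=0
After 2 (back): cur=HOME back=0 fwd=1
After 3 (visit(N)): cur=N back=1 fwd=0
After 4 (visit(D)): cur=D back=2 fwd=0
After 5 (back): cur=N back=1 fwd=1
After 6 (forward): cur=D back=2 fwd=0
After 7 (visit(L)): cur=L back=3 fwd=0
After 8 (back): cur=D back=2 fwd=1

Answer: yes yes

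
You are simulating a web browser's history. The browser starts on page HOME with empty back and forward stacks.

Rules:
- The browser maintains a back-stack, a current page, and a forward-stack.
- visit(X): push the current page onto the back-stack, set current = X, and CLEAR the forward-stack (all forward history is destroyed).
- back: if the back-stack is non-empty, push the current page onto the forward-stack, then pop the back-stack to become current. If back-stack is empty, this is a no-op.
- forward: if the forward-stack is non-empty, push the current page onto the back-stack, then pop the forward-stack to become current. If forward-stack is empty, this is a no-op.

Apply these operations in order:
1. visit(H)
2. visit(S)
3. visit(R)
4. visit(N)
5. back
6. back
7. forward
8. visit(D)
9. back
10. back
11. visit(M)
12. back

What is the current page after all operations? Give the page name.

After 1 (visit(H)): cur=H back=1 fwd=0
After 2 (visit(S)): cur=S back=2 fwd=0
After 3 (visit(R)): cur=R back=3 fwd=0
After 4 (visit(N)): cur=N back=4 fwd=0
After 5 (back): cur=R back=3 fwd=1
After 6 (back): cur=S back=2 fwd=2
After 7 (forward): cur=R back=3 fwd=1
After 8 (visit(D)): cur=D back=4 fwd=0
After 9 (back): cur=R back=3 fwd=1
After 10 (back): cur=S back=2 fwd=2
After 11 (visit(M)): cur=M back=3 fwd=0
After 12 (back): cur=S back=2 fwd=1

Answer: S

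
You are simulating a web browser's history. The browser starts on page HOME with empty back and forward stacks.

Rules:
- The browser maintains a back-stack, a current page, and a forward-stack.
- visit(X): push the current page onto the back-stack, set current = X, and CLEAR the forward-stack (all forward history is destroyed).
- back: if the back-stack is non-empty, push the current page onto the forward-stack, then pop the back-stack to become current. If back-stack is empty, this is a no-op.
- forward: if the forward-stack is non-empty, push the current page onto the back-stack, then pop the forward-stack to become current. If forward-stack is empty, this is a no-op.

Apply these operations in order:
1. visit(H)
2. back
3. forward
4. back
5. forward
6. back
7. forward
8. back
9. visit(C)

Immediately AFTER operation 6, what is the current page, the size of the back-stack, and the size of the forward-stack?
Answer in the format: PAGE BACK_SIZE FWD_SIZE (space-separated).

After 1 (visit(H)): cur=H back=1 fwd=0
After 2 (back): cur=HOME back=0 fwd=1
After 3 (forward): cur=H back=1 fwd=0
After 4 (back): cur=HOME back=0 fwd=1
After 5 (forward): cur=H back=1 fwd=0
After 6 (back): cur=HOME back=0 fwd=1

HOME 0 1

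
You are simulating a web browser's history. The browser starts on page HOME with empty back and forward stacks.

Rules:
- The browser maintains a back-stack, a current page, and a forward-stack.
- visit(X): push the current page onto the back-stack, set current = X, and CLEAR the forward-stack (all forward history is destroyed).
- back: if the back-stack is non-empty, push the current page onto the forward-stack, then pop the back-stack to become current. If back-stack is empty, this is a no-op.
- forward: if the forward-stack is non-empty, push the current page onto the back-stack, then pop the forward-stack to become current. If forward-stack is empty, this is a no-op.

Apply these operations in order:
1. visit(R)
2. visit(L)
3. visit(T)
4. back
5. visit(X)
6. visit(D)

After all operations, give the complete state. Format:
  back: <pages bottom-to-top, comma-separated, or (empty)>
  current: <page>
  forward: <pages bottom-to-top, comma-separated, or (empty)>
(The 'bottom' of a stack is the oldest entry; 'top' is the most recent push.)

Answer: back: HOME,R,L,X
current: D
forward: (empty)

Derivation:
After 1 (visit(R)): cur=R back=1 fwd=0
After 2 (visit(L)): cur=L back=2 fwd=0
After 3 (visit(T)): cur=T back=3 fwd=0
After 4 (back): cur=L back=2 fwd=1
After 5 (visit(X)): cur=X back=3 fwd=0
After 6 (visit(D)): cur=D back=4 fwd=0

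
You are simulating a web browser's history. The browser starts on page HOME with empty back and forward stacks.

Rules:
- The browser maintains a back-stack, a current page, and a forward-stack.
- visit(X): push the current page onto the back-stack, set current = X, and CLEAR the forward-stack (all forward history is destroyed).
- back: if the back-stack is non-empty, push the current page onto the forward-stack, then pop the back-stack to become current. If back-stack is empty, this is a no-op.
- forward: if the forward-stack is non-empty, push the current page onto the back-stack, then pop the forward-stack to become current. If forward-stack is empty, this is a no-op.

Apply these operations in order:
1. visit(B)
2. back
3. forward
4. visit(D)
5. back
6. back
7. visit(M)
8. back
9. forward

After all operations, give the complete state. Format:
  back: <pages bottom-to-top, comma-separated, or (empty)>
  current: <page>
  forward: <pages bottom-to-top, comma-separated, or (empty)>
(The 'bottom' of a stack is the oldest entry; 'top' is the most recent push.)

Answer: back: HOME
current: M
forward: (empty)

Derivation:
After 1 (visit(B)): cur=B back=1 fwd=0
After 2 (back): cur=HOME back=0 fwd=1
After 3 (forward): cur=B back=1 fwd=0
After 4 (visit(D)): cur=D back=2 fwd=0
After 5 (back): cur=B back=1 fwd=1
After 6 (back): cur=HOME back=0 fwd=2
After 7 (visit(M)): cur=M back=1 fwd=0
After 8 (back): cur=HOME back=0 fwd=1
After 9 (forward): cur=M back=1 fwd=0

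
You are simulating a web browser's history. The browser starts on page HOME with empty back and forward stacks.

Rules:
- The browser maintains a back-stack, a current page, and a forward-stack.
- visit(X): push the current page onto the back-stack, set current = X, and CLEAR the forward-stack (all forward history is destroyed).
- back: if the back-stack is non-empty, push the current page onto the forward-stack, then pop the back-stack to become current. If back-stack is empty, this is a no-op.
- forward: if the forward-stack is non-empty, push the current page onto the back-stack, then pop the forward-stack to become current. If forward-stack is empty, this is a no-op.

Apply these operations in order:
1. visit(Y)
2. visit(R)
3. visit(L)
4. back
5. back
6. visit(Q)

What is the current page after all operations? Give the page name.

After 1 (visit(Y)): cur=Y back=1 fwd=0
After 2 (visit(R)): cur=R back=2 fwd=0
After 3 (visit(L)): cur=L back=3 fwd=0
After 4 (back): cur=R back=2 fwd=1
After 5 (back): cur=Y back=1 fwd=2
After 6 (visit(Q)): cur=Q back=2 fwd=0

Answer: Q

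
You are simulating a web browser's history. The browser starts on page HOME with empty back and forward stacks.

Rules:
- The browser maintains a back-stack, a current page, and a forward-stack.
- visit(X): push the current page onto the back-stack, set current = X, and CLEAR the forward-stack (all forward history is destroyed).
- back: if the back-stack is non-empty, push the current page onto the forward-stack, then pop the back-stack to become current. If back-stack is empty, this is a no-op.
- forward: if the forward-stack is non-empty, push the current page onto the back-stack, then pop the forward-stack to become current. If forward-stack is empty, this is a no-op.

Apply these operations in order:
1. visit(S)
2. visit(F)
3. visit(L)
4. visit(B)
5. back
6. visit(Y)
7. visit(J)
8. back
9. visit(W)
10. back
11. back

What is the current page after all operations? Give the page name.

Answer: L

Derivation:
After 1 (visit(S)): cur=S back=1 fwd=0
After 2 (visit(F)): cur=F back=2 fwd=0
After 3 (visit(L)): cur=L back=3 fwd=0
After 4 (visit(B)): cur=B back=4 fwd=0
After 5 (back): cur=L back=3 fwd=1
After 6 (visit(Y)): cur=Y back=4 fwd=0
After 7 (visit(J)): cur=J back=5 fwd=0
After 8 (back): cur=Y back=4 fwd=1
After 9 (visit(W)): cur=W back=5 fwd=0
After 10 (back): cur=Y back=4 fwd=1
After 11 (back): cur=L back=3 fwd=2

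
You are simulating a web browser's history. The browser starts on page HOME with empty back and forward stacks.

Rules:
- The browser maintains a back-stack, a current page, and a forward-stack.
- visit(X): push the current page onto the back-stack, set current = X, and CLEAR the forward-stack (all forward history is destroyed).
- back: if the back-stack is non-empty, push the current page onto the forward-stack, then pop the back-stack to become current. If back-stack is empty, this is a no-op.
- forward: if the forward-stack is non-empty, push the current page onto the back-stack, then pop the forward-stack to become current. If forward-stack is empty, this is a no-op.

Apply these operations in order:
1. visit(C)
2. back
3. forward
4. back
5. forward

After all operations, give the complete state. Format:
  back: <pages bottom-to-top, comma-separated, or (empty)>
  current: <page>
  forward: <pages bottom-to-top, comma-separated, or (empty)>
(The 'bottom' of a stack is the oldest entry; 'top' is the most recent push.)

After 1 (visit(C)): cur=C back=1 fwd=0
After 2 (back): cur=HOME back=0 fwd=1
After 3 (forward): cur=C back=1 fwd=0
After 4 (back): cur=HOME back=0 fwd=1
After 5 (forward): cur=C back=1 fwd=0

Answer: back: HOME
current: C
forward: (empty)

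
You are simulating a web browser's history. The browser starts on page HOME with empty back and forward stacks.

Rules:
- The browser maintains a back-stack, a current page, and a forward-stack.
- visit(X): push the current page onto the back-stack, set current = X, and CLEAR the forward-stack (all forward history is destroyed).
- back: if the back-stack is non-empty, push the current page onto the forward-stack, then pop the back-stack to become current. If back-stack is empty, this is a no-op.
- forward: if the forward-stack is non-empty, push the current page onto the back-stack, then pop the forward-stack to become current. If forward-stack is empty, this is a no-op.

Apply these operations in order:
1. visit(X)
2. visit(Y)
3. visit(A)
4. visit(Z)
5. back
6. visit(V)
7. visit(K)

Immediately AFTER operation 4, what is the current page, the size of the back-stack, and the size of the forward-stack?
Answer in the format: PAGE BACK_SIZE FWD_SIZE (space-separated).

After 1 (visit(X)): cur=X back=1 fwd=0
After 2 (visit(Y)): cur=Y back=2 fwd=0
After 3 (visit(A)): cur=A back=3 fwd=0
After 4 (visit(Z)): cur=Z back=4 fwd=0

Z 4 0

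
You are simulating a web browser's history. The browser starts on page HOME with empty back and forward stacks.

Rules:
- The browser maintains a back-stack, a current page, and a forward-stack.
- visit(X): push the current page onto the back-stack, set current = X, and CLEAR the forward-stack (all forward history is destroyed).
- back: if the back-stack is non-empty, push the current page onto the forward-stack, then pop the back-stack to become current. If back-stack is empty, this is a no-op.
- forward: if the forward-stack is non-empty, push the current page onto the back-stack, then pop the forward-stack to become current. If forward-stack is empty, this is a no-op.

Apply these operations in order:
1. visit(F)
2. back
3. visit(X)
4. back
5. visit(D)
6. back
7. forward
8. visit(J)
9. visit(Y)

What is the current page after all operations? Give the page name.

Answer: Y

Derivation:
After 1 (visit(F)): cur=F back=1 fwd=0
After 2 (back): cur=HOME back=0 fwd=1
After 3 (visit(X)): cur=X back=1 fwd=0
After 4 (back): cur=HOME back=0 fwd=1
After 5 (visit(D)): cur=D back=1 fwd=0
After 6 (back): cur=HOME back=0 fwd=1
After 7 (forward): cur=D back=1 fwd=0
After 8 (visit(J)): cur=J back=2 fwd=0
After 9 (visit(Y)): cur=Y back=3 fwd=0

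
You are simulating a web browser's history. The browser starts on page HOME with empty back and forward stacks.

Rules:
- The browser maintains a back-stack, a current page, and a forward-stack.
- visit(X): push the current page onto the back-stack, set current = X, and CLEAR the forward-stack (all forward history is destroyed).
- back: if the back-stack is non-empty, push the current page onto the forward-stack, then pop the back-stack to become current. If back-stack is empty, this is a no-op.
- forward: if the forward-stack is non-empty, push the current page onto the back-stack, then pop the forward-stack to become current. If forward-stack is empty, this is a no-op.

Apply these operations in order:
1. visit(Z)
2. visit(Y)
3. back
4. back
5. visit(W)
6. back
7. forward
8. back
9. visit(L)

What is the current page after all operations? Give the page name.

Answer: L

Derivation:
After 1 (visit(Z)): cur=Z back=1 fwd=0
After 2 (visit(Y)): cur=Y back=2 fwd=0
After 3 (back): cur=Z back=1 fwd=1
After 4 (back): cur=HOME back=0 fwd=2
After 5 (visit(W)): cur=W back=1 fwd=0
After 6 (back): cur=HOME back=0 fwd=1
After 7 (forward): cur=W back=1 fwd=0
After 8 (back): cur=HOME back=0 fwd=1
After 9 (visit(L)): cur=L back=1 fwd=0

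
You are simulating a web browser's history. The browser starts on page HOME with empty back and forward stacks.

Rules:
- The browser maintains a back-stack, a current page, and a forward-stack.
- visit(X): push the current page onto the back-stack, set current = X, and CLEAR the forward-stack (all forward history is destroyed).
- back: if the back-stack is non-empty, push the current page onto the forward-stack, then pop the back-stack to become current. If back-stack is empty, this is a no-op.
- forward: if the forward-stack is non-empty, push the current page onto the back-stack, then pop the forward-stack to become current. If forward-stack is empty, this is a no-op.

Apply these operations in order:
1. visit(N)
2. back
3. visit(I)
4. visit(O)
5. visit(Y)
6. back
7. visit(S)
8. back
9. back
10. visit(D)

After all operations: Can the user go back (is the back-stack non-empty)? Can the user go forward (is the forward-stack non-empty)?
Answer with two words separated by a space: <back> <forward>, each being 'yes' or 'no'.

After 1 (visit(N)): cur=N back=1 fwd=0
After 2 (back): cur=HOME back=0 fwd=1
After 3 (visit(I)): cur=I back=1 fwd=0
After 4 (visit(O)): cur=O back=2 fwd=0
After 5 (visit(Y)): cur=Y back=3 fwd=0
After 6 (back): cur=O back=2 fwd=1
After 7 (visit(S)): cur=S back=3 fwd=0
After 8 (back): cur=O back=2 fwd=1
After 9 (back): cur=I back=1 fwd=2
After 10 (visit(D)): cur=D back=2 fwd=0

Answer: yes no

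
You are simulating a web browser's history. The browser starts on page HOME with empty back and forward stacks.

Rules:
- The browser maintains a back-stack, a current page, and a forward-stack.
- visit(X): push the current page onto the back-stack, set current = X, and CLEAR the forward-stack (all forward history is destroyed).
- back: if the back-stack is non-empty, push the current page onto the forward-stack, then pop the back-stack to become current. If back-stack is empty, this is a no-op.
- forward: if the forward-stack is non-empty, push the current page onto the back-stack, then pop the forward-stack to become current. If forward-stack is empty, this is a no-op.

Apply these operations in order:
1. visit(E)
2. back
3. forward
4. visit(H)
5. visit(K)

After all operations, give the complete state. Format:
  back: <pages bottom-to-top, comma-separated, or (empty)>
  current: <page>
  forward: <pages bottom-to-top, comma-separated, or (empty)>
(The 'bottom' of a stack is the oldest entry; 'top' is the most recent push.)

After 1 (visit(E)): cur=E back=1 fwd=0
After 2 (back): cur=HOME back=0 fwd=1
After 3 (forward): cur=E back=1 fwd=0
After 4 (visit(H)): cur=H back=2 fwd=0
After 5 (visit(K)): cur=K back=3 fwd=0

Answer: back: HOME,E,H
current: K
forward: (empty)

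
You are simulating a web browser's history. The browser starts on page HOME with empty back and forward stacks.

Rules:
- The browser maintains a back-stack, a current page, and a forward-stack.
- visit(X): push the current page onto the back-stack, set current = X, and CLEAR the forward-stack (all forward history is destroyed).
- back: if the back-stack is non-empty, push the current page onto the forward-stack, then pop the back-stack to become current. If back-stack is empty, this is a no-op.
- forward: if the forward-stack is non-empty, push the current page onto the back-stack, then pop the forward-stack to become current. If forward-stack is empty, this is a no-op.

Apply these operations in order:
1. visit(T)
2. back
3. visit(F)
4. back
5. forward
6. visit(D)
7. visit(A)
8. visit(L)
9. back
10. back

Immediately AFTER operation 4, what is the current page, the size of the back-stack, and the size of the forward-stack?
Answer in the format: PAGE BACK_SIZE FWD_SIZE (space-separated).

After 1 (visit(T)): cur=T back=1 fwd=0
After 2 (back): cur=HOME back=0 fwd=1
After 3 (visit(F)): cur=F back=1 fwd=0
After 4 (back): cur=HOME back=0 fwd=1

HOME 0 1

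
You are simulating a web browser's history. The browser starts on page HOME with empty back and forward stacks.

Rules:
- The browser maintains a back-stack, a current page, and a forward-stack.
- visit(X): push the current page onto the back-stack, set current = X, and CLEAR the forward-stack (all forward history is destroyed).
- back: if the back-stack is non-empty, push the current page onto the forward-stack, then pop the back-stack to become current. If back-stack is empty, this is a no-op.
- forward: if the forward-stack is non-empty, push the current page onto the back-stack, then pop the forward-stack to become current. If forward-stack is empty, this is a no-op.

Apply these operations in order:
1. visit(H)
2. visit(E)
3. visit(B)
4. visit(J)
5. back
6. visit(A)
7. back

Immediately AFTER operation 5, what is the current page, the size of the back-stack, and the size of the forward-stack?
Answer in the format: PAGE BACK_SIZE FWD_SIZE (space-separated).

After 1 (visit(H)): cur=H back=1 fwd=0
After 2 (visit(E)): cur=E back=2 fwd=0
After 3 (visit(B)): cur=B back=3 fwd=0
After 4 (visit(J)): cur=J back=4 fwd=0
After 5 (back): cur=B back=3 fwd=1

B 3 1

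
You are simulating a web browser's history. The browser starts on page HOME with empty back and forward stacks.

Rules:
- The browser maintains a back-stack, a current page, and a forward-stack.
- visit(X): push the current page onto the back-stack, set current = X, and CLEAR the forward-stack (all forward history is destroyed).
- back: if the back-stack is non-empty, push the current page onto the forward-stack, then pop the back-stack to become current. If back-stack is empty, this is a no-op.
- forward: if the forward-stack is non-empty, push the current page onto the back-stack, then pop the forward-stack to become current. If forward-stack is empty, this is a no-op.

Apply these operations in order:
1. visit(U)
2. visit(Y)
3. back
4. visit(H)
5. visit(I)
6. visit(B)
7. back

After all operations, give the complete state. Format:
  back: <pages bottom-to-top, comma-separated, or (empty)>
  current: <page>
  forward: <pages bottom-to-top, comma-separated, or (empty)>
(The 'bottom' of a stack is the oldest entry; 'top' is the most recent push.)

Answer: back: HOME,U,H
current: I
forward: B

Derivation:
After 1 (visit(U)): cur=U back=1 fwd=0
After 2 (visit(Y)): cur=Y back=2 fwd=0
After 3 (back): cur=U back=1 fwd=1
After 4 (visit(H)): cur=H back=2 fwd=0
After 5 (visit(I)): cur=I back=3 fwd=0
After 6 (visit(B)): cur=B back=4 fwd=0
After 7 (back): cur=I back=3 fwd=1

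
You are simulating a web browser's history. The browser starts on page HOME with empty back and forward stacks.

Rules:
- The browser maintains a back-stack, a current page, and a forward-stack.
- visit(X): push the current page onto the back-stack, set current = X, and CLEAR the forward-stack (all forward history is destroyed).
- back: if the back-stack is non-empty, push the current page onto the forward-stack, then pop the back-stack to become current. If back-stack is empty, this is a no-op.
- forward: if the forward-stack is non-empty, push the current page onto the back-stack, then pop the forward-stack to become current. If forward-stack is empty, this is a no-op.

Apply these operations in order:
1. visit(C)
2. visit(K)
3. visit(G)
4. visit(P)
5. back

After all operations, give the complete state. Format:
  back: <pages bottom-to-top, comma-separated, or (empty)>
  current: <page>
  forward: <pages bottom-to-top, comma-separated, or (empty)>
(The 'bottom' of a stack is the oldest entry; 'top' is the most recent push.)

After 1 (visit(C)): cur=C back=1 fwd=0
After 2 (visit(K)): cur=K back=2 fwd=0
After 3 (visit(G)): cur=G back=3 fwd=0
After 4 (visit(P)): cur=P back=4 fwd=0
After 5 (back): cur=G back=3 fwd=1

Answer: back: HOME,C,K
current: G
forward: P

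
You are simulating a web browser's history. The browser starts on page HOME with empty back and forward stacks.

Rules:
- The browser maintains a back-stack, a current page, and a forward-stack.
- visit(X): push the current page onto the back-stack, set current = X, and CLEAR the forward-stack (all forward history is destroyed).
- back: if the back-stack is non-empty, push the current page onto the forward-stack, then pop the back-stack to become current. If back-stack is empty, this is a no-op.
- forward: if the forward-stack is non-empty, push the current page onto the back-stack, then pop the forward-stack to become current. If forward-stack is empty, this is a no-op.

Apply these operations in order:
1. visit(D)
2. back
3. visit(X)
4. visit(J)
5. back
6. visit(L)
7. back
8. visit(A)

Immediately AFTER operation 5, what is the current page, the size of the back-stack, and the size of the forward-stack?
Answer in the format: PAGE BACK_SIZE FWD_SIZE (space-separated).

After 1 (visit(D)): cur=D back=1 fwd=0
After 2 (back): cur=HOME back=0 fwd=1
After 3 (visit(X)): cur=X back=1 fwd=0
After 4 (visit(J)): cur=J back=2 fwd=0
After 5 (back): cur=X back=1 fwd=1

X 1 1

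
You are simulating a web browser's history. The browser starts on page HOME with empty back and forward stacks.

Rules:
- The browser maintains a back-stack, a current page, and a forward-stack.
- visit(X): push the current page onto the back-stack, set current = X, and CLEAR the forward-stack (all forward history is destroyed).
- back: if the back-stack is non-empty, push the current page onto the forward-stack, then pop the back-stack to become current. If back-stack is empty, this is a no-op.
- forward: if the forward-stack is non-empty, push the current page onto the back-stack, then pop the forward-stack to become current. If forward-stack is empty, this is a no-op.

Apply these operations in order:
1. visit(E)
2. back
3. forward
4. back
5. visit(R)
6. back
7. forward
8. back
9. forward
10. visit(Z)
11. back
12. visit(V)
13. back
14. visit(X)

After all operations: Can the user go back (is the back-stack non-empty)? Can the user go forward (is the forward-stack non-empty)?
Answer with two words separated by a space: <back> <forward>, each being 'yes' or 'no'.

After 1 (visit(E)): cur=E back=1 fwd=0
After 2 (back): cur=HOME back=0 fwd=1
After 3 (forward): cur=E back=1 fwd=0
After 4 (back): cur=HOME back=0 fwd=1
After 5 (visit(R)): cur=R back=1 fwd=0
After 6 (back): cur=HOME back=0 fwd=1
After 7 (forward): cur=R back=1 fwd=0
After 8 (back): cur=HOME back=0 fwd=1
After 9 (forward): cur=R back=1 fwd=0
After 10 (visit(Z)): cur=Z back=2 fwd=0
After 11 (back): cur=R back=1 fwd=1
After 12 (visit(V)): cur=V back=2 fwd=0
After 13 (back): cur=R back=1 fwd=1
After 14 (visit(X)): cur=X back=2 fwd=0

Answer: yes no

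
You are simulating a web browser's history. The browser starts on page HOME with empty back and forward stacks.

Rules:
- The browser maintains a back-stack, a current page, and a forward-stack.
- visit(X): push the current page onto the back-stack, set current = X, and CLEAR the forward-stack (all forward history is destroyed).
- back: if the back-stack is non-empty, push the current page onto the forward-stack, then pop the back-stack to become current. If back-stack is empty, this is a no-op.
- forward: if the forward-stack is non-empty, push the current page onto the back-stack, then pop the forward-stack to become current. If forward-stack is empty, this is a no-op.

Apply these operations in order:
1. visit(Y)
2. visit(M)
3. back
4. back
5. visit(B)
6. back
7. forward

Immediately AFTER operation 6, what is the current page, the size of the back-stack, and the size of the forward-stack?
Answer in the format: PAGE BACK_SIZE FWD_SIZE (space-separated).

After 1 (visit(Y)): cur=Y back=1 fwd=0
After 2 (visit(M)): cur=M back=2 fwd=0
After 3 (back): cur=Y back=1 fwd=1
After 4 (back): cur=HOME back=0 fwd=2
After 5 (visit(B)): cur=B back=1 fwd=0
After 6 (back): cur=HOME back=0 fwd=1

HOME 0 1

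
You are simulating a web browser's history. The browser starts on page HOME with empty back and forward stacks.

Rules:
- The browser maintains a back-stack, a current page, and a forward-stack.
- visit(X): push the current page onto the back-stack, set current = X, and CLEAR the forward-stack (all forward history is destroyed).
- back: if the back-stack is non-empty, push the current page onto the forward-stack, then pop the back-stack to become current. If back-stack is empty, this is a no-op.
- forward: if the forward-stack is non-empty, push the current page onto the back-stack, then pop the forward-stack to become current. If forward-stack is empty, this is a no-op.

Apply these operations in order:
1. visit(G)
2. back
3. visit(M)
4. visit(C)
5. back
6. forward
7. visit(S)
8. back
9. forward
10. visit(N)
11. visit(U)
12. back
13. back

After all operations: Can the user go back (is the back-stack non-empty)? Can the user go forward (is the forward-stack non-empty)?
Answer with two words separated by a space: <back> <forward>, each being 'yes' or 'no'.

After 1 (visit(G)): cur=G back=1 fwd=0
After 2 (back): cur=HOME back=0 fwd=1
After 3 (visit(M)): cur=M back=1 fwd=0
After 4 (visit(C)): cur=C back=2 fwd=0
After 5 (back): cur=M back=1 fwd=1
After 6 (forward): cur=C back=2 fwd=0
After 7 (visit(S)): cur=S back=3 fwd=0
After 8 (back): cur=C back=2 fwd=1
After 9 (forward): cur=S back=3 fwd=0
After 10 (visit(N)): cur=N back=4 fwd=0
After 11 (visit(U)): cur=U back=5 fwd=0
After 12 (back): cur=N back=4 fwd=1
After 13 (back): cur=S back=3 fwd=2

Answer: yes yes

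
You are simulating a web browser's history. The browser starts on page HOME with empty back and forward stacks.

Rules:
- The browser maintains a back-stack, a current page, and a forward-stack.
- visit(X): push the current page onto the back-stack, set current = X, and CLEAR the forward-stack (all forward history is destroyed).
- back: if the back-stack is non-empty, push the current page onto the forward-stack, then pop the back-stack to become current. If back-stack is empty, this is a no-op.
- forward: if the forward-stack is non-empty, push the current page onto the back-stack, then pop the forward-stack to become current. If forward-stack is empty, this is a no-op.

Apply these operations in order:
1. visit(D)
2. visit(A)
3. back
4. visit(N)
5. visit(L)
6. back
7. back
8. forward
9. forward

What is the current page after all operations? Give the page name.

After 1 (visit(D)): cur=D back=1 fwd=0
After 2 (visit(A)): cur=A back=2 fwd=0
After 3 (back): cur=D back=1 fwd=1
After 4 (visit(N)): cur=N back=2 fwd=0
After 5 (visit(L)): cur=L back=3 fwd=0
After 6 (back): cur=N back=2 fwd=1
After 7 (back): cur=D back=1 fwd=2
After 8 (forward): cur=N back=2 fwd=1
After 9 (forward): cur=L back=3 fwd=0

Answer: L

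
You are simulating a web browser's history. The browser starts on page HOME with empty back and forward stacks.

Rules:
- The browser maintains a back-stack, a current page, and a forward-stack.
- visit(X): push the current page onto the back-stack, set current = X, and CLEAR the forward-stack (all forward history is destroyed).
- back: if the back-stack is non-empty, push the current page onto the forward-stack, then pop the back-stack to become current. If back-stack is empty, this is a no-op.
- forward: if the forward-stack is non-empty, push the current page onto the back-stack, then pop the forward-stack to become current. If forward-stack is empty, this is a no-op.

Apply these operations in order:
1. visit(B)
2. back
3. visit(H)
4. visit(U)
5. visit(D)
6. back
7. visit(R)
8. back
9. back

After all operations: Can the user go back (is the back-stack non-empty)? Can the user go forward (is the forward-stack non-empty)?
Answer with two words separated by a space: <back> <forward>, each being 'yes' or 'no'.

Answer: yes yes

Derivation:
After 1 (visit(B)): cur=B back=1 fwd=0
After 2 (back): cur=HOME back=0 fwd=1
After 3 (visit(H)): cur=H back=1 fwd=0
After 4 (visit(U)): cur=U back=2 fwd=0
After 5 (visit(D)): cur=D back=3 fwd=0
After 6 (back): cur=U back=2 fwd=1
After 7 (visit(R)): cur=R back=3 fwd=0
After 8 (back): cur=U back=2 fwd=1
After 9 (back): cur=H back=1 fwd=2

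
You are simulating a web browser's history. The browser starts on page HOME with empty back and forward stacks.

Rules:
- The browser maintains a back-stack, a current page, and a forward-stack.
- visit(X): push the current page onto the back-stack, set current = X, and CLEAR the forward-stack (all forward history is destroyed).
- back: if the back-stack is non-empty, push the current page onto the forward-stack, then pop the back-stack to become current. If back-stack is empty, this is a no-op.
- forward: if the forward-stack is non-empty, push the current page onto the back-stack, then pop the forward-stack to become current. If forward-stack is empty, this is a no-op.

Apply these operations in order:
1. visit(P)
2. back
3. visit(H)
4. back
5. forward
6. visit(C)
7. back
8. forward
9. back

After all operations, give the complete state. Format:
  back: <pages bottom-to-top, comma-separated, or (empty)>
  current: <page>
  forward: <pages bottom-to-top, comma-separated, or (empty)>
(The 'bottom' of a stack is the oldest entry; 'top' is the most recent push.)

Answer: back: HOME
current: H
forward: C

Derivation:
After 1 (visit(P)): cur=P back=1 fwd=0
After 2 (back): cur=HOME back=0 fwd=1
After 3 (visit(H)): cur=H back=1 fwd=0
After 4 (back): cur=HOME back=0 fwd=1
After 5 (forward): cur=H back=1 fwd=0
After 6 (visit(C)): cur=C back=2 fwd=0
After 7 (back): cur=H back=1 fwd=1
After 8 (forward): cur=C back=2 fwd=0
After 9 (back): cur=H back=1 fwd=1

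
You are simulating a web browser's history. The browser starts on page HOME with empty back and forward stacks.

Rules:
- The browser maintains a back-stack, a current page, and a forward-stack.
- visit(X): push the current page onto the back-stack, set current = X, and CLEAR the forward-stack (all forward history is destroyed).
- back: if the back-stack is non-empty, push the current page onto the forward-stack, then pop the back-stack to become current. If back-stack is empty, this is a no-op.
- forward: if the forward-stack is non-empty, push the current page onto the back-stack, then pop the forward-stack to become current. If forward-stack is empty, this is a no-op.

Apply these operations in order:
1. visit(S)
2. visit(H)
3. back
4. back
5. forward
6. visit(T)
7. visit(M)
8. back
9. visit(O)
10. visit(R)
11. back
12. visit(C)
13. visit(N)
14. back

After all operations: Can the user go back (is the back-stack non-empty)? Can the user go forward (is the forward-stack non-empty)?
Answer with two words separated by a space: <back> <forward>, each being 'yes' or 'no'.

After 1 (visit(S)): cur=S back=1 fwd=0
After 2 (visit(H)): cur=H back=2 fwd=0
After 3 (back): cur=S back=1 fwd=1
After 4 (back): cur=HOME back=0 fwd=2
After 5 (forward): cur=S back=1 fwd=1
After 6 (visit(T)): cur=T back=2 fwd=0
After 7 (visit(M)): cur=M back=3 fwd=0
After 8 (back): cur=T back=2 fwd=1
After 9 (visit(O)): cur=O back=3 fwd=0
After 10 (visit(R)): cur=R back=4 fwd=0
After 11 (back): cur=O back=3 fwd=1
After 12 (visit(C)): cur=C back=4 fwd=0
After 13 (visit(N)): cur=N back=5 fwd=0
After 14 (back): cur=C back=4 fwd=1

Answer: yes yes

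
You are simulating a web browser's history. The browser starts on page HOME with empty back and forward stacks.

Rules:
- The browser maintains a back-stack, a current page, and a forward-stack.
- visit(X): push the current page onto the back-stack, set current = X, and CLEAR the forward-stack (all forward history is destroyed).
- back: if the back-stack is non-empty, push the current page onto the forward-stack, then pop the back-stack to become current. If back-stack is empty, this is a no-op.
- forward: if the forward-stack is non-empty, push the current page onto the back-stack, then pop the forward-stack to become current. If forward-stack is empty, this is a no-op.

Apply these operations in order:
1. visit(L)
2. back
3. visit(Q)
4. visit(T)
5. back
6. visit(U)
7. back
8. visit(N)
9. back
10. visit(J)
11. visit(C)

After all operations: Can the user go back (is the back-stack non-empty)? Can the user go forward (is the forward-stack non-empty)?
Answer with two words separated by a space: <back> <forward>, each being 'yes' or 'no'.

Answer: yes no

Derivation:
After 1 (visit(L)): cur=L back=1 fwd=0
After 2 (back): cur=HOME back=0 fwd=1
After 3 (visit(Q)): cur=Q back=1 fwd=0
After 4 (visit(T)): cur=T back=2 fwd=0
After 5 (back): cur=Q back=1 fwd=1
After 6 (visit(U)): cur=U back=2 fwd=0
After 7 (back): cur=Q back=1 fwd=1
After 8 (visit(N)): cur=N back=2 fwd=0
After 9 (back): cur=Q back=1 fwd=1
After 10 (visit(J)): cur=J back=2 fwd=0
After 11 (visit(C)): cur=C back=3 fwd=0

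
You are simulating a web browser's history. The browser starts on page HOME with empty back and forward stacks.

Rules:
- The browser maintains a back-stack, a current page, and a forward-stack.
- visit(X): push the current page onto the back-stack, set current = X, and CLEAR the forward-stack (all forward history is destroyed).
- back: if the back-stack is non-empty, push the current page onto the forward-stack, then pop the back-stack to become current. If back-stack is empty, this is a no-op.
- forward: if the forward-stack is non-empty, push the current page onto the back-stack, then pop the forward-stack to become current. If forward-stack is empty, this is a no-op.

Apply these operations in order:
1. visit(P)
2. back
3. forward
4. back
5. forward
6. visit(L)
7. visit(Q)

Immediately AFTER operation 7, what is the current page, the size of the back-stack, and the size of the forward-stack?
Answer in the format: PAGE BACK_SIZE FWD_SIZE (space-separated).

After 1 (visit(P)): cur=P back=1 fwd=0
After 2 (back): cur=HOME back=0 fwd=1
After 3 (forward): cur=P back=1 fwd=0
After 4 (back): cur=HOME back=0 fwd=1
After 5 (forward): cur=P back=1 fwd=0
After 6 (visit(L)): cur=L back=2 fwd=0
After 7 (visit(Q)): cur=Q back=3 fwd=0

Q 3 0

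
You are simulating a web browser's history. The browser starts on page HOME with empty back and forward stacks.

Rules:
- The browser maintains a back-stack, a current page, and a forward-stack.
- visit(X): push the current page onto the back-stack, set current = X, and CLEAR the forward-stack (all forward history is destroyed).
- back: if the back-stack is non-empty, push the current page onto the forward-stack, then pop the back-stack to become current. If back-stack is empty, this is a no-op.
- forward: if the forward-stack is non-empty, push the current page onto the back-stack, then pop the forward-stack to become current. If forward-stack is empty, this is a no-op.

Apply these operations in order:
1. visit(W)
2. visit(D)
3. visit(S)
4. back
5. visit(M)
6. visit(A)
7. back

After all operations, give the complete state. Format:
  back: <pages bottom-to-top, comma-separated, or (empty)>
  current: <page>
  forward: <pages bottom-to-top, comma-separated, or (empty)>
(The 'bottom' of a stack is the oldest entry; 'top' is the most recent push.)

Answer: back: HOME,W,D
current: M
forward: A

Derivation:
After 1 (visit(W)): cur=W back=1 fwd=0
After 2 (visit(D)): cur=D back=2 fwd=0
After 3 (visit(S)): cur=S back=3 fwd=0
After 4 (back): cur=D back=2 fwd=1
After 5 (visit(M)): cur=M back=3 fwd=0
After 6 (visit(A)): cur=A back=4 fwd=0
After 7 (back): cur=M back=3 fwd=1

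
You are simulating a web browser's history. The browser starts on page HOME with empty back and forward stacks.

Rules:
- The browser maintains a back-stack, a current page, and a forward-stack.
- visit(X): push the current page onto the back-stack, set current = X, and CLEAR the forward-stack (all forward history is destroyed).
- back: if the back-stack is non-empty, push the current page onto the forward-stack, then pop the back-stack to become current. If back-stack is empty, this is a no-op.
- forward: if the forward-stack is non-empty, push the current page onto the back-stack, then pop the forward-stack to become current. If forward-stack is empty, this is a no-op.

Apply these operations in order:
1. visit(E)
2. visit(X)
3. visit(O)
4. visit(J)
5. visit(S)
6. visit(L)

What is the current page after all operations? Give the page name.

Answer: L

Derivation:
After 1 (visit(E)): cur=E back=1 fwd=0
After 2 (visit(X)): cur=X back=2 fwd=0
After 3 (visit(O)): cur=O back=3 fwd=0
After 4 (visit(J)): cur=J back=4 fwd=0
After 5 (visit(S)): cur=S back=5 fwd=0
After 6 (visit(L)): cur=L back=6 fwd=0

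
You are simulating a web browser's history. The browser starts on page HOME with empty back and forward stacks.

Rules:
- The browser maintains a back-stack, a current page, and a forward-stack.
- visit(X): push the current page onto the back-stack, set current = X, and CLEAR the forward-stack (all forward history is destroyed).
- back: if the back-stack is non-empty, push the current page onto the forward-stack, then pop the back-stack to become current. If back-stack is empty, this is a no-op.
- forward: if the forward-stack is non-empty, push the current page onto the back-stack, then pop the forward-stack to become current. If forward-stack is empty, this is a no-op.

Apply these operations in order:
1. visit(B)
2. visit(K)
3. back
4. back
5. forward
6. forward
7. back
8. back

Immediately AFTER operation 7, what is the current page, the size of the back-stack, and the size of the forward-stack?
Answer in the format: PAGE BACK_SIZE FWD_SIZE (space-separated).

After 1 (visit(B)): cur=B back=1 fwd=0
After 2 (visit(K)): cur=K back=2 fwd=0
After 3 (back): cur=B back=1 fwd=1
After 4 (back): cur=HOME back=0 fwd=2
After 5 (forward): cur=B back=1 fwd=1
After 6 (forward): cur=K back=2 fwd=0
After 7 (back): cur=B back=1 fwd=1

B 1 1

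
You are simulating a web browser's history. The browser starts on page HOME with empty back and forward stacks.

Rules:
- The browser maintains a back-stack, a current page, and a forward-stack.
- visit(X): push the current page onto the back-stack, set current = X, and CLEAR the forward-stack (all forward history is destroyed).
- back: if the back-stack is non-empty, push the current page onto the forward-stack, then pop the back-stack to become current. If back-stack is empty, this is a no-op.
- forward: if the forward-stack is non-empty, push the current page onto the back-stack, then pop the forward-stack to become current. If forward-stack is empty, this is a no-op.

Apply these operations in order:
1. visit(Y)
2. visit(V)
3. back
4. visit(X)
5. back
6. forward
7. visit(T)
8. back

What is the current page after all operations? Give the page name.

After 1 (visit(Y)): cur=Y back=1 fwd=0
After 2 (visit(V)): cur=V back=2 fwd=0
After 3 (back): cur=Y back=1 fwd=1
After 4 (visit(X)): cur=X back=2 fwd=0
After 5 (back): cur=Y back=1 fwd=1
After 6 (forward): cur=X back=2 fwd=0
After 7 (visit(T)): cur=T back=3 fwd=0
After 8 (back): cur=X back=2 fwd=1

Answer: X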